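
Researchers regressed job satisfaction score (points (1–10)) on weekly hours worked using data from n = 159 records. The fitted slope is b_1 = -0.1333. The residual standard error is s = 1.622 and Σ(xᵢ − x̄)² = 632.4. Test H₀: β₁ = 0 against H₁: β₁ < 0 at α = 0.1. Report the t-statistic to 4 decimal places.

t = -2.0667

SE(b_1) = s/√Sₓₓ = 1.622/√632.4 = 0.0644993.
t = -0.1333 / 0.0644993 = -2.0667.
df = n − 2 = 157.
One-sided p ≈ 0.0202, which is < 0.1, so reject H₀.
There is evidence that the true slope on weekly hours worked is negative.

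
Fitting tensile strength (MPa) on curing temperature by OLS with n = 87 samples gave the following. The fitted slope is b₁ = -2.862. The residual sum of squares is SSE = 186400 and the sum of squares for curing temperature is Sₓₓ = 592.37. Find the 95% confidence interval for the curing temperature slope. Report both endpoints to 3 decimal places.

(-6.688, 0.964)

MSE = SSE/(n − 2) = 186400/85 = 2192.94.
SE(b₁) = √(MSE/Sₓₓ) = √(2192.94/592.37) = 1.92405.
df = n − 2 = 85.
t* = t_{0.025, 85} = 1.988268.
Margin = t* × SE = 1.988268 × 1.92405 = 3.82553.
CI: -2.862 ± 3.82553 → (-6.688, 0.964).
With 95% confidence, each one-unit increase in curing temperature is associated with a change of between -6.688 and 0.964 MPa in tensile strength.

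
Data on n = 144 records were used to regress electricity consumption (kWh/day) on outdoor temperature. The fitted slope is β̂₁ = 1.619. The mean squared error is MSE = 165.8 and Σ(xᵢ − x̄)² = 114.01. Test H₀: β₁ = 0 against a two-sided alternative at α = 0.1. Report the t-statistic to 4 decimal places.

SE(β̂₁) = √(MSE/Sₓₓ) = √(165.8/114.01) = 1.20593.
t = 1.619 / 1.20593 = 1.3425.
df = n − 2 = 142.
Two-sided p ≈ 0.1816, which is ≥ 0.1, so fail to reject H₀.
The data do not give significant evidence of an association between outdoor temperature and electricity consumption.

t = 1.3425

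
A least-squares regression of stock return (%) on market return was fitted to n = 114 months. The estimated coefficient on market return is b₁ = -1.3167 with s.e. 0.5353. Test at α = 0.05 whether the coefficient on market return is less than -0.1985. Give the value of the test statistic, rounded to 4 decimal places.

H₀: β₁ = -0.1985 vs H₁: β₁ < -0.1985.
t = (b₁ − β₁⁰)/SE = (-1.3167 − (-0.1985)) / 0.5353 = -2.0889.
df = n − 2 = 114 − 2 = 112.
One-sided p ≈ 0.0195, which is < 0.05, so reject H₀.
There is evidence that the true slope on market return is below -0.1985 % per unit.

t = -2.0889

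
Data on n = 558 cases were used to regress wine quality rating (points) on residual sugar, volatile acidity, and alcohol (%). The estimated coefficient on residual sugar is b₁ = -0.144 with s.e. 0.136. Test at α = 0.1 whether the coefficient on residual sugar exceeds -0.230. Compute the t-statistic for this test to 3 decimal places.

t = 0.632

H₀: β₁ = -0.230 vs H₁: β₁ > -0.230.
t = (b₁ − β₁⁰)/SE = (-0.144 − (-0.230)) / 0.136 = 0.632.
df = n − k − 1 = 558 − 3 − 1 = 554.
One-sided p ≈ 0.2637, which is ≥ 0.1, so fail to reject H₀.
The data do not give significant evidence that the true slope on residual sugar exceeds -0.230 points per unit, holding the other predictors fixed.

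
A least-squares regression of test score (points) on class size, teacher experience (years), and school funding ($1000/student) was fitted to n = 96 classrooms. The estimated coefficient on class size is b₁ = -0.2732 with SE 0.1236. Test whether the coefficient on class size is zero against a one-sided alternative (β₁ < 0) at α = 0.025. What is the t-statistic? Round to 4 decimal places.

t = -2.2104

H₀: β₁ = 0 vs H₁: β₁ < 0.
t = (b₁ − β₁⁰)/SE = -0.2732 / 0.1236 = -2.2104.
df = n − k − 1 = 96 − 3 − 1 = 92.
One-sided p ≈ 0.0148, which is < 0.025, so reject H₀.
There is evidence that the true slope on class size is negative, holding the other predictors fixed.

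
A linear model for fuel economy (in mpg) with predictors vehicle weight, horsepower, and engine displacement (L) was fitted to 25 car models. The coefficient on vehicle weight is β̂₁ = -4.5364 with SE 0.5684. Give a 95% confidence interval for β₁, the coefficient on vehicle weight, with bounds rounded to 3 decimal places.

(-5.718, -3.354)

df = n − k − 1 = 25 − 3 − 1 = 21.
t* = t_{0.025, 21} = 2.079614.
Margin = t* × SE = 2.079614 × 0.5684 = 1.18205.
CI: -4.5364 ± 1.18205 → (-5.718, -3.354).
With 95% confidence, each one-unit increase in vehicle weight is associated with a change of between -5.718 and -3.354 mpg in fuel economy, holding the other predictors fixed.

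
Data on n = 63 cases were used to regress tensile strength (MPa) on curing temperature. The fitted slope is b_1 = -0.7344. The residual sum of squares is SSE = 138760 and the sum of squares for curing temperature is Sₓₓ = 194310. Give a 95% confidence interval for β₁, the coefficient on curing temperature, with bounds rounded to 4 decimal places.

(-0.9508, -0.5180)

MSE = SSE/(n − 2) = 138760/61 = 2274.75.
SE(b_1) = √(MSE/Sₓₓ) = √(2274.75/194310) = 0.108198.
df = n − 2 = 61.
t* = t_{0.025, 61} = 1.999624.
Margin = t* × SE = 1.999624 × 0.108198 = 0.216355.
CI: -0.7344 ± 0.216355 → (-0.9508, -0.5180).
With 95% confidence, each one-unit increase in curing temperature is associated with a change of between -0.9508 and -0.5180 MPa in tensile strength.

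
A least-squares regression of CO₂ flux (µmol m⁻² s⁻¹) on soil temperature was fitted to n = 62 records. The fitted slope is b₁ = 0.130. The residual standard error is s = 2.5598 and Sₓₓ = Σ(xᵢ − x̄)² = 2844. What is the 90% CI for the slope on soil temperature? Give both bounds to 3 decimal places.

(0.050, 0.210)

SE(b₁) = s/√Sₓₓ = 2.5598/√2844 = 0.048.
df = n − 2 = 60.
t* = t_{0.05, 60} = 1.670649.
Margin = t* × SE = 1.670649 × 0.048 = 0.08019.
CI: 0.130 ± 0.08019 → (0.050, 0.210).
With 90% confidence, each one-unit increase in soil temperature is associated with a change of between 0.050 and 0.210 µmol m⁻² s⁻¹ in CO₂ flux.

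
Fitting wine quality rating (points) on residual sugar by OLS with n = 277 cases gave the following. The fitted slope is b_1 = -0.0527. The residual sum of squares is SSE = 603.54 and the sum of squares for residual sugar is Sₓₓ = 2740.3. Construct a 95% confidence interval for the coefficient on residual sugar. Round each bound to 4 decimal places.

(-0.1084, 0.0030)

MSE = SSE/(n − 2) = 603.54/275 = 2.19469.
SE(b_1) = √(MSE/Sₓₓ) = √(2.19469/2740.3) = 0.0283001.
df = n − 2 = 275.
t* = t_{0.025, 275} = 1.968628.
Margin = t* × SE = 1.968628 × 0.0283001 = 0.055712.
CI: -0.0527 ± 0.055712 → (-0.1084, 0.0030).
With 95% confidence, each one-unit increase in residual sugar is associated with a change of between -0.1084 and 0.0030 points in wine quality rating.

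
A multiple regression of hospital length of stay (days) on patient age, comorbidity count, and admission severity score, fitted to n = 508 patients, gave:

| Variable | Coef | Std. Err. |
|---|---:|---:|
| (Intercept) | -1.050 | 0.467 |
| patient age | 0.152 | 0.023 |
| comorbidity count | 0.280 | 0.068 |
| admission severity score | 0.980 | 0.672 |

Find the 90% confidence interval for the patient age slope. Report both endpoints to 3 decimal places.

Read off: b = 0.152, SE = 0.023 for patient age.
df = n − k − 1 = 508 − 3 − 1 = 504.
t* = t_{0.05, 504} = 1.647883.
Margin = t* × SE = 1.647883 × 0.023 = 0.03790.
CI: 0.152 ± 0.03790 → (0.114, 0.190).

(0.114, 0.190)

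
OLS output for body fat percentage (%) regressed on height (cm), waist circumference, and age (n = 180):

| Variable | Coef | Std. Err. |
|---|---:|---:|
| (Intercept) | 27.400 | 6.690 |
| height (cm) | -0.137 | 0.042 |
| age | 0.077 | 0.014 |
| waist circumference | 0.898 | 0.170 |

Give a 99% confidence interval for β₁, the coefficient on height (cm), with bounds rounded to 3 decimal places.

(-0.246, -0.028)

Read off: b = -0.137, SE = 0.042 for height (cm).
df = n − k − 1 = 180 − 3 − 1 = 176.
t* = t_{0.005, 176} = 2.604052.
Margin = t* × SE = 2.604052 × 0.042 = 0.10937.
CI: -0.137 ± 0.10937 → (-0.246, -0.028).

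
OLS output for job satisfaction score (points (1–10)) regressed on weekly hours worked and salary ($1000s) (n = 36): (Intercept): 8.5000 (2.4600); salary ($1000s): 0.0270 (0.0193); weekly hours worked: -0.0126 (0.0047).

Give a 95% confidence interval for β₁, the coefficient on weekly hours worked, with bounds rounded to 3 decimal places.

Read off: b = -0.0126, SE = 0.0047 for weekly hours worked.
df = n − k − 1 = 36 − 2 − 1 = 33.
t* = t_{0.025, 33} = 2.034515.
Margin = t* × SE = 2.034515 × 0.0047 = 0.00956.
CI: -0.0126 ± 0.00956 → (-0.022, -0.003).

(-0.022, -0.003)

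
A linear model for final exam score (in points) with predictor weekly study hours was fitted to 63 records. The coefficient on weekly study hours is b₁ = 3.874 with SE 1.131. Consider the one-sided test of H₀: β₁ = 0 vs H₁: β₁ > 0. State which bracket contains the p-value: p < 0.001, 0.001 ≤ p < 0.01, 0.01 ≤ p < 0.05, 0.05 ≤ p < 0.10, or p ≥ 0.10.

p < 0.001

t = 3.874 / 1.131 = 3.425.
df = n − 2 = 63 − 2 = 61.
One-sided p = P(T_{61} > t) ≈ 0.0006.
So p < 0.001.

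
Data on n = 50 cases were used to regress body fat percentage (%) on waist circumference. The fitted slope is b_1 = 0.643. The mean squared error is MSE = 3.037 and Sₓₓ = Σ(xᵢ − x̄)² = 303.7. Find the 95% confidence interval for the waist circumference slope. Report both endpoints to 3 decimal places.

SE(b_1) = √(MSE/Sₓₓ) = √(3.037/303.7) = 0.1.
df = n − 2 = 48.
t* = t_{0.025, 48} = 2.010635.
Margin = t* × SE = 2.010635 × 0.1 = 0.20106.
CI: 0.643 ± 0.20106 → (0.442, 0.844).
With 95% confidence, each one-unit increase in waist circumference is associated with a change of between 0.442 and 0.844 % in body fat percentage.

(0.442, 0.844)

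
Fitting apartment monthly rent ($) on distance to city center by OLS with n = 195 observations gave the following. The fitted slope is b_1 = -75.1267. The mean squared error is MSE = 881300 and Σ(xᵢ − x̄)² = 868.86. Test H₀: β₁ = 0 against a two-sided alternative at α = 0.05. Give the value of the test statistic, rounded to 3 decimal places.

SE(b_1) = √(MSE/Sₓₓ) = √(881300/868.86) = 31.8484.
t = -75.1267 / 31.8484 = -2.359.
df = n − 2 = 193.
Two-sided p ≈ 0.0193, which is < 0.05, so reject H₀.
There is evidence that distance to city center is associated with apartment monthly rent.

t = -2.359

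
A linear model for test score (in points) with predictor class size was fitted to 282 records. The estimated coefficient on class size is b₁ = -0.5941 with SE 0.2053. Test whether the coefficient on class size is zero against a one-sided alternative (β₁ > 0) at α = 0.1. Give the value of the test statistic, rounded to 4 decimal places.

t = -2.8938

H₀: β₁ = 0 vs H₁: β₁ > 0.
t = (b₁ − β₁⁰)/SE = -0.5941 / 0.2053 = -2.8938.
df = n − 2 = 282 − 2 = 280.
One-sided p ≈ 0.9979, which is ≥ 0.1, so fail to reject H₀.
The data do not give significant evidence that the true slope on class size is positive.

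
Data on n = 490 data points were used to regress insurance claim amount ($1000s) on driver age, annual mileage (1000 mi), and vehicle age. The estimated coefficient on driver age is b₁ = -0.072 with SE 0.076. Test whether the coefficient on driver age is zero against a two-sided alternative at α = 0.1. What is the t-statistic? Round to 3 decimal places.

H₀: β₁ = 0 vs H₁: β₁ ≠ 0.
t = (b₁ − β₁⁰)/SE = -0.072 / 0.076 = -0.947.
df = n − k − 1 = 490 − 3 − 1 = 486.
Two-sided p ≈ 0.3439, which is ≥ 0.1, so fail to reject H₀.
The data do not give significant evidence of an association between driver age and insurance claim amount, after adjusting for the other predictors.

t = -0.947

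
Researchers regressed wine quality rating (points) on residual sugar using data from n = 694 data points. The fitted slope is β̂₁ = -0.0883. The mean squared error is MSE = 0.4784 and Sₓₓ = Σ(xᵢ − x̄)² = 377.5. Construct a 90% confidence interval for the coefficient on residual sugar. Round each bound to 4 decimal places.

SE(β̂₁) = √(MSE/Sₓₓ) = √(0.4784/377.5) = 0.0355989.
df = n − 2 = 692.
t* = t_{0.05, 692} = 1.647059.
Margin = t* × SE = 1.647059 × 0.0355989 = 0.058634.
CI: -0.0883 ± 0.058634 → (-0.1469, -0.0297).
With 90% confidence, each one-unit increase in residual sugar is associated with a change of between -0.1469 and -0.0297 points in wine quality rating.

(-0.1469, -0.0297)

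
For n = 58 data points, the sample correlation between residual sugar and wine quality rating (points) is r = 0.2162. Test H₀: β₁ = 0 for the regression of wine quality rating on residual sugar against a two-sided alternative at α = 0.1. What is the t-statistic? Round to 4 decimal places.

t = r·√(n − 2)/√(1 − r²) = 0.2162·√56/√0.953258 = 1.6571.
df = n − 2 = 56.
Two-sided p ≈ 0.1031, which is ≥ 0.1, so fail to reject H₀.
The data do not give significant evidence of a linear association between residual sugar and wine quality rating.

t = 1.6571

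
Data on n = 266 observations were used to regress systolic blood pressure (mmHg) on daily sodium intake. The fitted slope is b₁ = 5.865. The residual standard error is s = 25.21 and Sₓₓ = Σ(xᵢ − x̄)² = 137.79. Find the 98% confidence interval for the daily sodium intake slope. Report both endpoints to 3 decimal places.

SE(b₁) = s/√Sₓₓ = 25.21/√137.79 = 2.14765.
df = n − 2 = 264.
t* = t_{0.01, 264} = 2.340556.
Margin = t* × SE = 2.340556 × 2.14765 = 5.02670.
CI: 5.865 ± 5.02670 → (0.838, 10.892).
With 98% confidence, each one-unit increase in daily sodium intake is associated with a change of between 0.838 and 10.892 mmHg in systolic blood pressure.

(0.838, 10.892)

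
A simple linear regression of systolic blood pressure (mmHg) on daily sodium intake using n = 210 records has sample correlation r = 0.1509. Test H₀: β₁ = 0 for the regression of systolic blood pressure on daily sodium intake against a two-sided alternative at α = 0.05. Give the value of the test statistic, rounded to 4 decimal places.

t = 2.2015

t = r·√(n − 2)/√(1 − r²) = 0.1509·√208/√0.977229 = 2.2015.
df = n − 2 = 208.
Two-sided p ≈ 0.0288, which is < 0.05, so reject H₀.
There is evidence of a linear association between daily sodium intake and systolic blood pressure.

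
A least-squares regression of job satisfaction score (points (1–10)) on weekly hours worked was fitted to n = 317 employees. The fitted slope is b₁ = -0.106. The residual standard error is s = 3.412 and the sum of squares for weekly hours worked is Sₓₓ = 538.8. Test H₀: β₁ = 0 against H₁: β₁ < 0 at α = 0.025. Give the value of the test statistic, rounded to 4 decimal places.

SE(b₁) = s/√Sₓₓ = 3.412/√538.8 = 0.146993.
t = -0.106 / 0.146993 = -0.7211.
df = n − 2 = 315.
One-sided p ≈ 0.2357, which is ≥ 0.025, so fail to reject H₀.
The data do not give significant evidence that the true slope on weekly hours worked is negative.

t = -0.7211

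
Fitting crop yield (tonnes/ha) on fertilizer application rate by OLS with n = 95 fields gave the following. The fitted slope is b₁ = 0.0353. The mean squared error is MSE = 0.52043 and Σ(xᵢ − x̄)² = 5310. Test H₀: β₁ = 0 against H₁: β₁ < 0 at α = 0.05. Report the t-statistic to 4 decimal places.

t = 3.5657

SE(b₁) = √(MSE/Sₓₓ) = √(0.52043/5310) = 0.00989997.
t = 0.0353 / 0.00989997 = 3.5657.
df = n − 2 = 93.
One-sided p ≈ 0.9997, which is ≥ 0.05, so fail to reject H₀.
The data do not give significant evidence that the true slope on fertilizer application rate is negative.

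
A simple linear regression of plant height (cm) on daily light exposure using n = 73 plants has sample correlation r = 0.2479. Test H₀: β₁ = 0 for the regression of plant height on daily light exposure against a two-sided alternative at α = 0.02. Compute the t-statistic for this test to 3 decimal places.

t = 2.156

t = r·√(n − 2)/√(1 − r²) = 0.2479·√71/√0.938546 = 2.156.
df = n − 2 = 71.
Two-sided p ≈ 0.0345, which is ≥ 0.02, so fail to reject H₀.
The data do not give significant evidence of a linear association between daily light exposure and plant height.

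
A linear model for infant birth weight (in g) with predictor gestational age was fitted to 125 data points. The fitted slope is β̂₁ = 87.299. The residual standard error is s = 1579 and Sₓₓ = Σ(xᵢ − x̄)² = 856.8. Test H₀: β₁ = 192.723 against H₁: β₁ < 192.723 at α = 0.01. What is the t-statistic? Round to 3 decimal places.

t = -1.954

SE(β̂₁) = s/√Sₓₓ = 1579/√856.8 = 53.9439.
t = (87.299 − 192.723) / 53.9439 = -1.954.
df = n − 2 = 123.
One-sided p ≈ 0.0265, which is ≥ 0.01, so fail to reject H₀.
The data do not give significant evidence that the true slope on gestational age is below 192.723 g per unit.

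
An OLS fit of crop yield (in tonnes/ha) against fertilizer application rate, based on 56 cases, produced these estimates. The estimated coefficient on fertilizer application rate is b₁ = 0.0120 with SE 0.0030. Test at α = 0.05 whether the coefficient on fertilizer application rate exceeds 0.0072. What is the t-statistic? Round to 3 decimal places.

t = 1.600

H₀: β₁ = 0.0072 vs H₁: β₁ > 0.0072.
t = (b₁ − β₁⁰)/SE = (0.0120 − 0.0072) / 0.0030 = 1.600.
df = n − 2 = 56 − 2 = 54.
One-sided p ≈ 0.0577, which is ≥ 0.05, so fail to reject H₀.
The data do not give significant evidence that the true slope on fertilizer application rate exceeds 0.0072 tonnes/ha per unit.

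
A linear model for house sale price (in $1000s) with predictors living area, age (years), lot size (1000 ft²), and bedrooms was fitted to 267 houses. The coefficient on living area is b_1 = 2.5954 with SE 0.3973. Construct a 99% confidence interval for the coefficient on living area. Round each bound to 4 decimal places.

(1.5645, 3.6263)

df = n − k − 1 = 267 − 4 − 1 = 262.
t* = t_{0.005, 262} = 2.594724.
Margin = t* × SE = 2.594724 × 0.3973 = 1.030884.
CI: 2.5954 ± 1.030884 → (1.5645, 3.6263).
With 99% confidence, each one-unit increase in living area is associated with a change of between 1.5645 and 3.6263 $1000s in house sale price, holding the other predictors fixed.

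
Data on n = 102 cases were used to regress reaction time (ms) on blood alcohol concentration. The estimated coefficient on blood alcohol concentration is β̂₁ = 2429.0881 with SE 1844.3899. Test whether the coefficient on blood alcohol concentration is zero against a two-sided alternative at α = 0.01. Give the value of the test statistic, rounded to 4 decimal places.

t = 1.3170

H₀: β₁ = 0 vs H₁: β₁ ≠ 0.
t = (β̂₁ − β₁⁰)/SE = 2429.0881 / 1844.3899 = 1.3170.
df = n − 2 = 102 − 2 = 100.
Two-sided p ≈ 0.1908, which is ≥ 0.01, so fail to reject H₀.
The data do not give significant evidence of an association between blood alcohol concentration and reaction time.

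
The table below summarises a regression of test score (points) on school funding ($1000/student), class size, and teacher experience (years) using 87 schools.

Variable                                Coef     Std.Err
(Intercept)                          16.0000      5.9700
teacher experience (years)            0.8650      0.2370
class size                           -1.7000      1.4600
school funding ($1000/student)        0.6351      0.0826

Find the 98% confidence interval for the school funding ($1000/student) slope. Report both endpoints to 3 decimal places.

Read off: b = 0.6351, SE = 0.0826 for school funding ($1000/student).
df = n − k − 1 = 87 − 3 − 1 = 83.
t* = t_{0.01, 83} = 2.372119.
Margin = t* × SE = 2.372119 × 0.0826 = 0.19594.
CI: 0.6351 ± 0.19594 → (0.439, 0.831).

(0.439, 0.831)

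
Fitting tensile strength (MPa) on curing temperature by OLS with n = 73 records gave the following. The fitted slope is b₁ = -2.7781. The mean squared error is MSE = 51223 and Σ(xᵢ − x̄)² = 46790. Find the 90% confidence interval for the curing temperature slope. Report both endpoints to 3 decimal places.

SE(b₁) = √(MSE/Sₓₓ) = √(51223/46790) = 1.0463.
df = n − 2 = 71.
t* = t_{0.05, 71} = 1.6666.
Margin = t* × SE = 1.6666 × 1.0463 = 1.74376.
CI: -2.7781 ± 1.74376 → (-4.522, -1.034).
With 90% confidence, each one-unit increase in curing temperature is associated with a change of between -4.522 and -1.034 MPa in tensile strength.

(-4.522, -1.034)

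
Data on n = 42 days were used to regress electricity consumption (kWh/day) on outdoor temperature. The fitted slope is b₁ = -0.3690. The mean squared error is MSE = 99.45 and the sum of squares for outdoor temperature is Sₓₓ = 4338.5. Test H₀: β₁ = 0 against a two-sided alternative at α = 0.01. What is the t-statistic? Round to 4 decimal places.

SE(b₁) = √(MSE/Sₓₓ) = √(99.45/4338.5) = 0.151402.
t = -0.3690 / 0.151402 = -2.4372.
df = n − 2 = 40.
Two-sided p ≈ 0.0193, which is ≥ 0.01, so fail to reject H₀.
The data do not give significant evidence of an association between outdoor temperature and electricity consumption.

t = -2.4372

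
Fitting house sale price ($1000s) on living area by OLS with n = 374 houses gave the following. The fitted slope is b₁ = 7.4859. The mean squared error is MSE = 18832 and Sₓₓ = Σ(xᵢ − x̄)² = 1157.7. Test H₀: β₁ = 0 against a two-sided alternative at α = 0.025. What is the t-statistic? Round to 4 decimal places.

SE(b₁) = √(MSE/Sₓₓ) = √(18832/1157.7) = 4.0332.
t = 7.4859 / 4.0332 = 1.8561.
df = n − 2 = 372.
Two-sided p ≈ 0.0642, which is ≥ 0.025, so fail to reject H₀.
The data do not give significant evidence of an association between living area and house sale price.

t = 1.8561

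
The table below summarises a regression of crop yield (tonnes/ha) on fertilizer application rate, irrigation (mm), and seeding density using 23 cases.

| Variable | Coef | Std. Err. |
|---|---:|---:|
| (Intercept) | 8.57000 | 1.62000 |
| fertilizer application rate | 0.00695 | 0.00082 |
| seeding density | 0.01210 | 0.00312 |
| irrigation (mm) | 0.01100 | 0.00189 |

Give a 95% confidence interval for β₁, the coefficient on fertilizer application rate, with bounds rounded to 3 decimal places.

Read off: b = 0.00695, SE = 0.00082 for fertilizer application rate.
df = n − k − 1 = 23 − 3 − 1 = 19.
t* = t_{0.025, 19} = 2.093024.
Margin = t* × SE = 2.093024 × 0.00082 = 0.00172.
CI: 0.00695 ± 0.00172 → (0.005, 0.009).

(0.005, 0.009)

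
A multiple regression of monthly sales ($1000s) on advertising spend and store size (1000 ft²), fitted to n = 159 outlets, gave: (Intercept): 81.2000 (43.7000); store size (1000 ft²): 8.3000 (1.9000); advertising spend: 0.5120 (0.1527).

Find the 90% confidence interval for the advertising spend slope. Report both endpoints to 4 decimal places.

Read off: b = 0.5120, SE = 0.1527 for advertising spend.
df = n − k − 1 = 159 − 2 − 1 = 156.
t* = t_{0.05, 156} = 1.65468.
Margin = t* × SE = 1.65468 × 0.1527 = 0.252670.
CI: 0.5120 ± 0.252670 → (0.2593, 0.7647).

(0.2593, 0.7647)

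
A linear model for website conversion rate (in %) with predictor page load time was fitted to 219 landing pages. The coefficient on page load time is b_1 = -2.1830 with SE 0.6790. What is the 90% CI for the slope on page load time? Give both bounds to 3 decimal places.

(-3.305, -1.061)

df = n − 2 = 219 − 2 = 217.
t* = t_{0.05, 217} = 1.651906.
Margin = t* × SE = 1.651906 × 0.6790 = 1.12164.
CI: -2.1830 ± 1.12164 → (-3.305, -1.061).
With 90% confidence, each one-unit increase in page load time is associated with a change of between -3.305 and -1.061 % in website conversion rate.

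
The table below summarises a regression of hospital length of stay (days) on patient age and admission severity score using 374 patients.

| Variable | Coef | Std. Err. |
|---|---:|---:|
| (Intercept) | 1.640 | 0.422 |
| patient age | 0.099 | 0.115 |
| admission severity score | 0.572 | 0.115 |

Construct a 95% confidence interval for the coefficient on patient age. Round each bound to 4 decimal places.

(-0.1271, 0.3251)

Read off: b = 0.099, SE = 0.115 for patient age.
df = n − k − 1 = 374 − 2 − 1 = 371.
t* = t_{0.025, 371} = 1.966379.
Margin = t* × SE = 1.966379 × 0.115 = 0.226134.
CI: 0.099 ± 0.226134 → (-0.1271, 0.3251).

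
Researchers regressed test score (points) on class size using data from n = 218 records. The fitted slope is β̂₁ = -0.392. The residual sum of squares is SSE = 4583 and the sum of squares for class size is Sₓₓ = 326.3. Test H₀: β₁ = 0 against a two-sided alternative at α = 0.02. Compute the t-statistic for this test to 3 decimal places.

t = -1.537

MSE = SSE/(n − 2) = 4583/216 = 21.2176.
SE(β̂₁) = √(MSE/Sₓₓ) = √(21.2176/326.3) = 0.255.
t = -0.392 / 0.255 = -1.537.
df = n − 2 = 216.
Two-sided p ≈ 0.1257, which is ≥ 0.02, so fail to reject H₀.
The data do not give significant evidence of an association between class size and test score.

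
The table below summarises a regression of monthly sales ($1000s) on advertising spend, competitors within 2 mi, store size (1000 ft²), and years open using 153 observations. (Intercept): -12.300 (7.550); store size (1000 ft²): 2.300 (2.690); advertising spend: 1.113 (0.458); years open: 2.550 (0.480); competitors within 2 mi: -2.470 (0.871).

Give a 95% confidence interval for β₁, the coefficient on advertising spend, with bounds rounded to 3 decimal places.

Read off: b = 1.113, SE = 0.458 for advertising spend.
df = n − k − 1 = 153 − 4 − 1 = 148.
t* = t_{0.025, 148} = 1.976122.
Margin = t* × SE = 1.976122 × 0.458 = 0.90506.
CI: 1.113 ± 0.90506 → (0.208, 2.018).

(0.208, 2.018)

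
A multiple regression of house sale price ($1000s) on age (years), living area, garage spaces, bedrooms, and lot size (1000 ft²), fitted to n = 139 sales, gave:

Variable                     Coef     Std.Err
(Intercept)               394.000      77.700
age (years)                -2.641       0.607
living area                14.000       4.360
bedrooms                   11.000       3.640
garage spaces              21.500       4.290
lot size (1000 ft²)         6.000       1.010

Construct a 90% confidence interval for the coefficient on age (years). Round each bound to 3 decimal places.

(-3.646, -1.636)

Read off: b = -2.641, SE = 0.607 for age (years).
df = n − k − 1 = 139 − 5 − 1 = 133.
t* = t_{0.05, 133} = 1.656391.
Margin = t* × SE = 1.656391 × 0.607 = 1.00543.
CI: -2.641 ± 1.00543 → (-3.646, -1.636).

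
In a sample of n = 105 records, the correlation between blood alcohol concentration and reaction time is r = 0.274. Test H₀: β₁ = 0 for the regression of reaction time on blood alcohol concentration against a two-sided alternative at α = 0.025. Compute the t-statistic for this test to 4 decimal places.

t = r·√(n − 2)/√(1 − r²) = 0.274·√103/√0.924924 = 2.8915.
df = n − 2 = 103.
Two-sided p ≈ 0.0047, which is < 0.025, so reject H₀.
There is evidence of a linear association between blood alcohol concentration and reaction time.

t = 2.8915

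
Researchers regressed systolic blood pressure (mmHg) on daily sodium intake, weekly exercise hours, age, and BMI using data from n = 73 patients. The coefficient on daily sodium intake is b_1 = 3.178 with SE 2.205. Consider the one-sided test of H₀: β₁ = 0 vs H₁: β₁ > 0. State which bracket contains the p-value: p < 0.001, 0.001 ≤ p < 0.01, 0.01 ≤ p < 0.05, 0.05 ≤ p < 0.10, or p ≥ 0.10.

0.05 ≤ p < 0.10

t = 3.178 / 2.205 = 1.441.
df = n − k − 1 = 73 − 4 − 1 = 68.
One-sided p = P(T_{68} > t) ≈ 0.0770.
So 0.05 ≤ p < 0.10.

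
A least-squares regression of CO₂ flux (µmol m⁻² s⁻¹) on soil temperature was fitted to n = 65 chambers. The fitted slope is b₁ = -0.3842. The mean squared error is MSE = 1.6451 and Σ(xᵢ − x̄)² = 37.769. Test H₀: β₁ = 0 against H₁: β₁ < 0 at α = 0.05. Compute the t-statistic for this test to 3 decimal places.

t = -1.841

SE(b₁) = √(MSE/Sₓₓ) = √(1.6451/37.769) = 0.208703.
t = -0.3842 / 0.208703 = -1.841.
df = n − 2 = 63.
One-sided p ≈ 0.0352, which is < 0.05, so reject H₀.
There is evidence that the true slope on soil temperature is negative.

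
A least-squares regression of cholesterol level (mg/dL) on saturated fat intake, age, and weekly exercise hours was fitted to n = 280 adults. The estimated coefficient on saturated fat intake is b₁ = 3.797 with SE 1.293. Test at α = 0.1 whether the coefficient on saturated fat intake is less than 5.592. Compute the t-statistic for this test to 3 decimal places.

H₀: β₁ = 5.592 vs H₁: β₁ < 5.592.
t = (b₁ − β₁⁰)/SE = (3.797 − 5.592) / 1.293 = -1.388.
df = n − k − 1 = 280 − 3 − 1 = 276.
One-sided p ≈ 0.0831, which is < 0.1, so reject H₀.
There is evidence that the true slope on saturated fat intake is below 5.592 mg/dL per unit, holding the other predictors fixed.

t = -1.388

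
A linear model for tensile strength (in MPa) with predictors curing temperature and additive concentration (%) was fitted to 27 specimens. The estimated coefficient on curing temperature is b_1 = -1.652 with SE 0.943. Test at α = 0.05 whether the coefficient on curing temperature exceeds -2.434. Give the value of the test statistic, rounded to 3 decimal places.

t = 0.829

H₀: β₁ = -2.434 vs H₁: β₁ > -2.434.
t = (b_1 − β₁⁰)/SE = (-1.652 − (-2.434)) / 0.943 = 0.829.
df = n − k − 1 = 27 − 2 − 1 = 24.
One-sided p ≈ 0.2076, which is ≥ 0.05, so fail to reject H₀.
The data do not give significant evidence that the true slope on curing temperature exceeds -2.434 MPa per unit, holding the other predictors fixed.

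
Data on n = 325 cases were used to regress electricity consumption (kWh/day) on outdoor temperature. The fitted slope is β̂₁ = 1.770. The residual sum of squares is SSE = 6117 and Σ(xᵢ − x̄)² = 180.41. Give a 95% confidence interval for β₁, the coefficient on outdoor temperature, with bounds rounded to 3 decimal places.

(1.133, 2.407)

MSE = SSE/(n − 2) = 6117/323 = 18.9381.
SE(β̂₁) = √(MSE/Sₓₓ) = √(18.9381/180.41) = 0.323995.
df = n − 2 = 323.
t* = t_{0.025, 323} = 1.967336.
Margin = t* × SE = 1.967336 × 0.323995 = 0.63741.
CI: 1.770 ± 0.63741 → (1.133, 2.407).
With 95% confidence, each one-unit increase in outdoor temperature is associated with a change of between 1.133 and 2.407 kWh/day in electricity consumption.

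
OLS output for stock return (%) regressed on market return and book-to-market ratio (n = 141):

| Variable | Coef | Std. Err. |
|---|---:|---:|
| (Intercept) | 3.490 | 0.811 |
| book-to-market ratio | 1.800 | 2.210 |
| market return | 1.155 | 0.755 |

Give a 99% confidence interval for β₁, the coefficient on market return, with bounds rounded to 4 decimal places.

(-0.8170, 3.1270)

Read off: b = 1.155, SE = 0.755 for market return.
df = n − k − 1 = 141 − 2 − 1 = 138.
t* = t_{0.005, 138} = 2.611925.
Margin = t* × SE = 2.611925 × 0.755 = 1.972003.
CI: 1.155 ± 1.972003 → (-0.8170, 3.1270).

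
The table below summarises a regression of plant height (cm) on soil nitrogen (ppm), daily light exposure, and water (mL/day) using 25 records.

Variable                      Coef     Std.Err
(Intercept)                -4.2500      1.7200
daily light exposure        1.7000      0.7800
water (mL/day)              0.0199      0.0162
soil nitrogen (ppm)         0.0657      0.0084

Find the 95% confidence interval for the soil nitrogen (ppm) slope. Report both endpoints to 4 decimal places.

(0.0482, 0.0832)

Read off: b = 0.0657, SE = 0.0084 for soil nitrogen (ppm).
df = n − k − 1 = 25 − 3 − 1 = 21.
t* = t_{0.025, 21} = 2.079614.
Margin = t* × SE = 2.079614 × 0.0084 = 0.017469.
CI: 0.0657 ± 0.017469 → (0.0482, 0.0832).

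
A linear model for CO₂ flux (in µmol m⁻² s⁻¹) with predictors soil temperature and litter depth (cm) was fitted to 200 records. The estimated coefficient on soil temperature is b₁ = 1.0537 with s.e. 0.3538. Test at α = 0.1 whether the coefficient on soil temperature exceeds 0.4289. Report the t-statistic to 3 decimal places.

t = 1.766

H₀: β₁ = 0.4289 vs H₁: β₁ > 0.4289.
t = (b₁ − β₁⁰)/SE = (1.0537 − 0.4289) / 0.3538 = 1.766.
df = n − k − 1 = 200 − 2 − 1 = 197.
One-sided p ≈ 0.0395, which is < 0.1, so reject H₀.
There is evidence that the true slope on soil temperature exceeds 0.4289 µmol m⁻² s⁻¹ per unit, holding the other predictors fixed.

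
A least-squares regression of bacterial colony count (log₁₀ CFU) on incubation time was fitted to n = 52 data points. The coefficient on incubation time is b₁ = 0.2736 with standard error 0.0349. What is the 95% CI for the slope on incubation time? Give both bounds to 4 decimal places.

(0.2035, 0.3437)

df = n − 2 = 52 − 2 = 50.
t* = t_{0.025, 50} = 2.008559.
Margin = t* × SE = 2.008559 × 0.0349 = 0.070099.
CI: 0.2736 ± 0.070099 → (0.2035, 0.3437).
With 95% confidence, each one-unit increase in incubation time is associated with a change of between 0.2035 and 0.3437 log₁₀ CFU in bacterial colony count.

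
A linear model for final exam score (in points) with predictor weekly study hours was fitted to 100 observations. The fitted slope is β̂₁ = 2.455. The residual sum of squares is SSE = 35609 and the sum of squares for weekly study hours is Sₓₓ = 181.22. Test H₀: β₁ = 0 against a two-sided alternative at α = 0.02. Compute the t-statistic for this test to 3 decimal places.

t = 1.734

MSE = SSE/(n − 2) = 35609/98 = 363.357.
SE(β̂₁) = √(MSE/Sₓₓ) = √(363.357/181.22) = 1.416.
t = 2.455 / 1.416 = 1.734.
df = n − 2 = 98.
Two-sided p ≈ 0.0861, which is ≥ 0.02, so fail to reject H₀.
The data do not give significant evidence of an association between weekly study hours and final exam score.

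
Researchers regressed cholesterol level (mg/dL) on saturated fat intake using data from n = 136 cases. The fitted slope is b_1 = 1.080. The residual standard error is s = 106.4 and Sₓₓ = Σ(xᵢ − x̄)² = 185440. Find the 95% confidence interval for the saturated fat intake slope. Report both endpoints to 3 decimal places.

(0.591, 1.569)

SE(b_1) = s/√Sₓₓ = 106.4/√185440 = 0.247081.
df = n − 2 = 134.
t* = t_{0.025, 134} = 1.977826.
Margin = t* × SE = 1.977826 × 0.247081 = 0.48868.
CI: 1.080 ± 0.48868 → (0.591, 1.569).
With 95% confidence, each one-unit increase in saturated fat intake is associated with a change of between 0.591 and 1.569 mg/dL in cholesterol level.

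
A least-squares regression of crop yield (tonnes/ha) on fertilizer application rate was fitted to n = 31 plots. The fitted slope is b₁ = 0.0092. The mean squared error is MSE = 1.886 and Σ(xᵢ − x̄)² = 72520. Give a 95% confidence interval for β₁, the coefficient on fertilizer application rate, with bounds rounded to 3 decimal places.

(-0.001, 0.020)

SE(b₁) = √(MSE/Sₓₓ) = √(1.886/72520) = 0.00509967.
df = n − 2 = 29.
t* = t_{0.025, 29} = 2.04523.
Margin = t* × SE = 2.04523 × 0.00509967 = 0.01043.
CI: 0.0092 ± 0.01043 → (-0.001, 0.020).
With 95% confidence, each one-unit increase in fertilizer application rate is associated with a change of between -0.001 and 0.020 tonnes/ha in crop yield.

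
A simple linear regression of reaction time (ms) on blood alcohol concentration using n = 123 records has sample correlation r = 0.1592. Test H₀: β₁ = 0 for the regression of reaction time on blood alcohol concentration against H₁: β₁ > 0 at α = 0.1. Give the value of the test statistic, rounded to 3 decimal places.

t = 1.774

t = r·√(n − 2)/√(1 − r²) = 0.1592·√121/√0.974655 = 1.774.
df = n − 2 = 121.
One-sided p ≈ 0.0393, which is < 0.1, so reject H₀.
There is evidence of a linear association between blood alcohol concentration and reaction time.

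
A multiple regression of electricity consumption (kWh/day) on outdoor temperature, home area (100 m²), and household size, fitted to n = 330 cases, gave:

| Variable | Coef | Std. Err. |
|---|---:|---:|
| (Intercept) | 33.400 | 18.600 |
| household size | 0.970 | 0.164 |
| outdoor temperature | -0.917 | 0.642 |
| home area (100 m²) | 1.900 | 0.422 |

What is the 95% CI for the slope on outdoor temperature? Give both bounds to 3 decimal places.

Read off: b = -0.917, SE = 0.642 for outdoor temperature.
df = n − k − 1 = 330 − 3 − 1 = 326.
t* = t_{0.025, 326} = 1.967268.
Margin = t* × SE = 1.967268 × 0.642 = 1.26299.
CI: -0.917 ± 1.26299 → (-2.180, 0.346).

(-2.180, 0.346)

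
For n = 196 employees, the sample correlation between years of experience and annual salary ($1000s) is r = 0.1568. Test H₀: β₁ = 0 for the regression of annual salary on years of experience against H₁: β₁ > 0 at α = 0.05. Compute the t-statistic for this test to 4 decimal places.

t = 2.2113

t = r·√(n − 2)/√(1 − r²) = 0.1568·√194/√0.975414 = 2.2113.
df = n − 2 = 194.
One-sided p ≈ 0.0141, which is < 0.05, so reject H₀.
There is evidence of a linear association between years of experience and annual salary.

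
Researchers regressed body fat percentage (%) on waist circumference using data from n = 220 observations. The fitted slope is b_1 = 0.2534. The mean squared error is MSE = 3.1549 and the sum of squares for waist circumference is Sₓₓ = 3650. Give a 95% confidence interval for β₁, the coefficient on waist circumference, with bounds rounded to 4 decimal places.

SE(b_1) = √(MSE/Sₓₓ) = √(3.1549/3650) = 0.0293999.
df = n − 2 = 218.
t* = t_{0.025, 218} = 1.970906.
Margin = t* × SE = 1.970906 × 0.0293999 = 0.057944.
CI: 0.2534 ± 0.057944 → (0.1955, 0.3113).
With 95% confidence, each one-unit increase in waist circumference is associated with a change of between 0.1955 and 0.3113 % in body fat percentage.

(0.1955, 0.3113)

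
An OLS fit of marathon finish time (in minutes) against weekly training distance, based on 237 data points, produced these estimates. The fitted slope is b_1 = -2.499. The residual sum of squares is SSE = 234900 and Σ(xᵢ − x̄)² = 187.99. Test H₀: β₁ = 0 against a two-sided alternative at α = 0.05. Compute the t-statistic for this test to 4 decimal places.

MSE = SSE/(n − 2) = 234900/235 = 999.574.
SE(b_1) = √(MSE/Sₓₓ) = √(999.574/187.99) = 2.3059.
t = -2.499 / 2.3059 = -1.0837.
df = n − 2 = 235.
Two-sided p ≈ 0.2796, which is ≥ 0.05, so fail to reject H₀.
The data do not give significant evidence of an association between weekly training distance and marathon finish time.

t = -1.0837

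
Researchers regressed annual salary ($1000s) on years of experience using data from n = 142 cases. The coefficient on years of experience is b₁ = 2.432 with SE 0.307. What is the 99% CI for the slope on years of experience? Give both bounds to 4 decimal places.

(1.6303, 3.2337)

df = n − 2 = 142 − 2 = 140.
t* = t_{0.005, 140} = 2.611403.
Margin = t* × SE = 2.611403 × 0.307 = 0.801701.
CI: 2.432 ± 0.801701 → (1.6303, 3.2337).
With 99% confidence, each one-unit increase in years of experience is associated with a change of between 1.6303 and 3.2337 $1000s in annual salary.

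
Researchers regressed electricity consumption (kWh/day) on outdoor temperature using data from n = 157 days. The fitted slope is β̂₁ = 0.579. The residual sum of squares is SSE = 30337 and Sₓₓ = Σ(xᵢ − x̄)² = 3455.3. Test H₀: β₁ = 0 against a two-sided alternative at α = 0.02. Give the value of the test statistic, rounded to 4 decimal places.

MSE = SSE/(n − 2) = 30337/155 = 195.723.
SE(β̂₁) = √(MSE/Sₓₓ) = √(195.723/3455.3) = 0.238.
t = 0.579 / 0.238 = 2.4328.
df = n − 2 = 155.
Two-sided p ≈ 0.0161, which is < 0.02, so reject H₀.
There is evidence that outdoor temperature is associated with electricity consumption.

t = 2.4328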